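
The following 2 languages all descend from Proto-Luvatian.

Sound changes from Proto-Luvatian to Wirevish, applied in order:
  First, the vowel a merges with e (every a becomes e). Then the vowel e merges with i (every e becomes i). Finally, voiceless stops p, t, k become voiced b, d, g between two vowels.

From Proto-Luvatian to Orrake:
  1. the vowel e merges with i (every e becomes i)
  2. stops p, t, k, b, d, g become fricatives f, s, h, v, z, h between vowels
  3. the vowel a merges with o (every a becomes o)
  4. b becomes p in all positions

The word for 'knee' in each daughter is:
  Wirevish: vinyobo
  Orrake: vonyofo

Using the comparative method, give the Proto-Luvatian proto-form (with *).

Position 2: Wirevish has i, Orrake has o. Taking the neighbouring segments as reconstructed: Wirevish i could go back to *a or *e or *i; Orrake o could go back to *a or *o — the one source consistent with every daughter is *a.
Position 6: Wirevish has b, Orrake has f. Taking the neighbouring segments as reconstructed: Wirevish b could go back to *p or *b; Orrake f could go back to *p or *f — the one source consistent with every daughter is *p.
Continuing position by position gives *vanyopo; check it forward:
Wirevish: *vanyopo
  vanyopo → venyopo   [vowel merger]
  venyopo → vinyopo   [vowel merger]
  vinyopo → vinyobo   [intervocalic voicing]
  giving Wirevish vinyobo.
Orrake: *vanyopo > vanyofo > vonyofo  (by intervocalic lenition, vowel merger)
Only *vanyopo yields all of Wirevish vinyobo, Orrake vonyofo.

*vanyopo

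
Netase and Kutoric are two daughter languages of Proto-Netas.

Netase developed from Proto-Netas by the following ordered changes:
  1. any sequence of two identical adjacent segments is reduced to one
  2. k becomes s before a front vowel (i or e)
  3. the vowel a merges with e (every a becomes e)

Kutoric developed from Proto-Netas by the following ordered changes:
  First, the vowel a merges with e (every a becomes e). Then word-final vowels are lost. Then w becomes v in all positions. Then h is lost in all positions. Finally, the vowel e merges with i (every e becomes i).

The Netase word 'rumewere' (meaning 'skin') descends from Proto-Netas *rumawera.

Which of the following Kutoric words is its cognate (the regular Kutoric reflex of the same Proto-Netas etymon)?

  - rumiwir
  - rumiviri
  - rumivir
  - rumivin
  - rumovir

Kutoric: *rumawera
  rumawera → rumewere   [vowel merger]
  rumewere → rumewer   [apocope]
  rumewer → rumever   [unconditioned shift]
  rumever (rule 4 does not apply)
  rumever → rumivir   [vowel merger]
  giving Kutoric rumivir.

rumivir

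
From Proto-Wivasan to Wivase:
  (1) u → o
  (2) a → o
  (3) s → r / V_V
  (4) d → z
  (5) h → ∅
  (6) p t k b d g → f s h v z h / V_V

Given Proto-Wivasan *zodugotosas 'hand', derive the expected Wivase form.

zozohosoros

Wivase: *zodugotosas > zodogotosas > zodogotosos > zodogotoros > zozogotoros > zozohosoros  (by vowel merger, vowel merger, rhotacism, unconditioned shift, intervocalic lenition)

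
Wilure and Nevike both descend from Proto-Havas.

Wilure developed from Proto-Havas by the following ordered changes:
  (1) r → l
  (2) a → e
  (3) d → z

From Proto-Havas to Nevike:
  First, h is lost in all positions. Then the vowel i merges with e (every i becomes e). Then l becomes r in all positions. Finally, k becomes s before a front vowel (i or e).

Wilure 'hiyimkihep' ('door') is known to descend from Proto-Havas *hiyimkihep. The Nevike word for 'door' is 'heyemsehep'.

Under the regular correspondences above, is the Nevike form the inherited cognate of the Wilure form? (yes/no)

Derive the expected Nevike reflex of *hiyimkihep:
Nevike: *hiyimkihep
  hiyimkihep → iyimkiep   [h-loss]
  iyimkiep → eyemkeep   [vowel merger]
  eyemkeep (rule 3 does not apply)
  eyemkeep → eyemseep   [palatalisation]
  giving Nevike eyemseep.
The regular Nevike reflex would be 'eyemseep', but the attested form is 'heyemsehep'. The correspondence is irregular, so they are not cognates (the Nevike form has a different source).

no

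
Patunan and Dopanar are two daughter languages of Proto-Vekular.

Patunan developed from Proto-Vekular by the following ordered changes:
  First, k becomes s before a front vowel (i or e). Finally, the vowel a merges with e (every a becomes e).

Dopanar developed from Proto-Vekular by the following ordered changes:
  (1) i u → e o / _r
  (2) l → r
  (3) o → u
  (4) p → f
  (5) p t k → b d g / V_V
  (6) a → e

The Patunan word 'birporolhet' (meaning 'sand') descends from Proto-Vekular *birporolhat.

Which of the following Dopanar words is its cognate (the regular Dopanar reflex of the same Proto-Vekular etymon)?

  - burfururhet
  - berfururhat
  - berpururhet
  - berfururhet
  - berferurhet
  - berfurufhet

berfururhet

Dopanar: *birporolhat
  birporolhat → berporolhat   [pre-rhotic lowering]
  berporolhat → berpororhat   [unconditioned shift]
  berpororhat → berpururhat   [vowel merger]
  berpururhat → berfururhat   [unconditioned shift]
  berfururhat (rule 5 does not apply)
  berfururhat → berfururhet   [vowel merger]
  giving Dopanar berfururhet.
Among the options, 'berfururhet' alone shows every Dopanar change applied in order.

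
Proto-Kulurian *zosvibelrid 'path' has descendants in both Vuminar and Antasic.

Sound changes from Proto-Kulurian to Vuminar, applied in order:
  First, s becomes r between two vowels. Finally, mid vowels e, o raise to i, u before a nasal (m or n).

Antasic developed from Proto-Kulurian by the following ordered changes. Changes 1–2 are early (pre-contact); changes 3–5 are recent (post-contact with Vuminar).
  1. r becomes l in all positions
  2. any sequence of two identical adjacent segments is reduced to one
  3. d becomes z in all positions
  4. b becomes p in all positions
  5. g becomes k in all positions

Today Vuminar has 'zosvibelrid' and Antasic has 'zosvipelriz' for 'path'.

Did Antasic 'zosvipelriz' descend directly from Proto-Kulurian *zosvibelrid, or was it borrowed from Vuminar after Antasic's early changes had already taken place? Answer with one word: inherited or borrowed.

borrowed

If inherited, *zosvibelrid would pass through all of Antasic's changes:
Antasic: start from *zosvibelrid.
  rule 1 (unconditioned shift): zosvibelrid → zosvibellid
  rule 2 (degemination): zosvibellid → zosvibelid
  rule 3 (unconditioned shift): zosvibelid → zosvibeliz
  rule 4 (unconditioned shift): zosvibeliz → zosvipeliz
  rule 5: no change — zosvipeliz
  ⇒ Antasic zosvipeliz
If borrowed from Vuminar 'zosvibelrid' after the early changes, it would undergo only the recent ones:
  rule 3 (unconditioned shift): zosvibelrid → zosvibelriz
  rule 4 (unconditioned shift): zosvibelriz → zosvipelriz
  rule 5 (unconditioned shift): no change (zosvipelriz)
  ⇒ as a loan: zosvipelriz
Antasic 'zosvipelriz' matches the loan outcome 'zosvipelriz', not the inherited 'zosvipeliz' — it skipped the early Antasic changes, so it was borrowed from Vuminar.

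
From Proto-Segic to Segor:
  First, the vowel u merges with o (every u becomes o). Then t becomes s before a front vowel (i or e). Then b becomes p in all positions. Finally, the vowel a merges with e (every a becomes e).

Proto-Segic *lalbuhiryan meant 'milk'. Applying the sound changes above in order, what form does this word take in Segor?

Segor: *lalbuhiryan > lalbohiryan > lalpohiryan > lelpohiryen  (by vowel merger, unconditioned shift, vowel merger)

lelpohiryen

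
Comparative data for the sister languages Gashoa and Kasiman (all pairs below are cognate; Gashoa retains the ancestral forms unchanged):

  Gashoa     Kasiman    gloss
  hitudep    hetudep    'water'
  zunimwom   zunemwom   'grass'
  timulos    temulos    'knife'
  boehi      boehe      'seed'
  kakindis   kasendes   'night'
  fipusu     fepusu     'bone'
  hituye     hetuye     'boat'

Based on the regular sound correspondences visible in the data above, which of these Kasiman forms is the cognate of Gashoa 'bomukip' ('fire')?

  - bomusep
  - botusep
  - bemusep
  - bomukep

kakindis ~ kasendes — Gashoa k corresponds to Kasiman s between vowels (before a front vowel).
fipusu ~ fepusu — Gashoa i corresponds to Kasiman e after a consonant, before a labial obstruent.
Applying these to Gashoa 'bomukip':
  bomukip → bomusip   (k→s between vowels (before a front vowel))
  bomusip → bomusep   (i→e after a consonant, before a labial obstruent)
So the Kasiman cognate is 'bomusep'.

bomusep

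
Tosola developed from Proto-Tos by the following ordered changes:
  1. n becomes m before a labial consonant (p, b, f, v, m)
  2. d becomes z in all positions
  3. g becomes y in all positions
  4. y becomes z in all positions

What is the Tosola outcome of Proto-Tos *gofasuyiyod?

Tosola: start from *gofasuyiyod.
  rule 1: no change — gofasuyiyod
  rule 2 (unconditioned shift): gofasuyiyod → gofasuyiyoz
  rule 3 (unconditioned shift): gofasuyiyoz → yofasuyiyoz
  rule 4 (unconditioned shift): yofasuyiyoz → zofasuzizoz
  ⇒ Tosola zofasuzizoz

zofasuzizoz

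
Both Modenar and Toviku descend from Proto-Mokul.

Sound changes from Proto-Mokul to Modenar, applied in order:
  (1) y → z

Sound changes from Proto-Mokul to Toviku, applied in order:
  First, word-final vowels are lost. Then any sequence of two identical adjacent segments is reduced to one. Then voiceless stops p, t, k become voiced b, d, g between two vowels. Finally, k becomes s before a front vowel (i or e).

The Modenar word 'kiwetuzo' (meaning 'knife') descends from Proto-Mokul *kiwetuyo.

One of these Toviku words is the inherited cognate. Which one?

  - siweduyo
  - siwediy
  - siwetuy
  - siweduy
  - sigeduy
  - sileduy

Toviku: *kiwetuyo > kiwetuy > kiweduy > siweduy  (by apocope, intervocalic voicing, palatalisation)
Among the options, 'siweduy' alone shows every Toviku change applied in order.

siweduy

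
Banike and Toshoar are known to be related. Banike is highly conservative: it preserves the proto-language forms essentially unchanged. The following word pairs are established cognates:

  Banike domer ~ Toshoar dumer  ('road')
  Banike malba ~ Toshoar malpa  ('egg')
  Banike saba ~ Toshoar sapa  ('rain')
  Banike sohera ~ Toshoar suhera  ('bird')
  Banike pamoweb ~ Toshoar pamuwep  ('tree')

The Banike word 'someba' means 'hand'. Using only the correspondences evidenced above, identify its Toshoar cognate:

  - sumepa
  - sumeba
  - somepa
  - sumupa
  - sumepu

domer ~ dumer — Banike o corresponds to Toshoar u after a consonant, before a nasal.
saba ~ sapa — Banike b corresponds to Toshoar p between vowels (before a back vowel).
Applying these to Banike 'someba':
  someba → sumeba   (o→u after a consonant, before a nasal)
  sumeba → sumepa   (b→p between vowels (before a back vowel))
So the Toshoar cognate is 'sumepa'.

sumepa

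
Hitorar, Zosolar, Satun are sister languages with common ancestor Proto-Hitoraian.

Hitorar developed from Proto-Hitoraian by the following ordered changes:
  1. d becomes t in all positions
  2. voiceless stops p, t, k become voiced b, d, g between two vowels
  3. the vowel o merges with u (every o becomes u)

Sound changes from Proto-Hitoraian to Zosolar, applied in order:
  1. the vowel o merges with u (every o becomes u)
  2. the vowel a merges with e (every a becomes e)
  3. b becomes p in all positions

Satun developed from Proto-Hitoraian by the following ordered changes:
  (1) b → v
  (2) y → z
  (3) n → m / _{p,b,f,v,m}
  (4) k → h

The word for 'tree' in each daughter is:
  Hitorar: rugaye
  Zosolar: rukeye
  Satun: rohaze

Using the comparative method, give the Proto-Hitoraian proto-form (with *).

*rokaye

Position 4: Hitorar has a, Zosolar has e, Satun has a. Hitorar preserves a here (none of its changes turn any other segment into a), so the proto-segment is *a.
Position 3: Hitorar has g, Zosolar has k, Satun has h. Zosolar preserves k here (none of its changes turn any other segment into k), so the proto-segment is *k.
Position 2: Hitorar has u, Zosolar has u, Satun has o. Satun preserves o here (none of its changes turn any other segment into o), so the proto-segment is *o.
This points to *rokaye. Verify forward in each daughter:
Hitorar: *rokaye
  rokaye (rule 1 does not apply)
  rokaye → rogaye   [intervocalic voicing]
  rogaye → rugaye   [vowel merger]
  giving Hitorar rugaye.
Zosolar: *rokaye
  rokaye → rukaye   [vowel merger]
  rukaye → rukeye   [vowel merger]
  rukeye (rule 3 does not apply)
  giving Zosolar rukeye.
Satun: *rokaye > rokaze > rohaze  (by unconditioned shift, unconditioned shift)
No other proto-form is consistent with every reflex, so the reconstruction is *rokaye.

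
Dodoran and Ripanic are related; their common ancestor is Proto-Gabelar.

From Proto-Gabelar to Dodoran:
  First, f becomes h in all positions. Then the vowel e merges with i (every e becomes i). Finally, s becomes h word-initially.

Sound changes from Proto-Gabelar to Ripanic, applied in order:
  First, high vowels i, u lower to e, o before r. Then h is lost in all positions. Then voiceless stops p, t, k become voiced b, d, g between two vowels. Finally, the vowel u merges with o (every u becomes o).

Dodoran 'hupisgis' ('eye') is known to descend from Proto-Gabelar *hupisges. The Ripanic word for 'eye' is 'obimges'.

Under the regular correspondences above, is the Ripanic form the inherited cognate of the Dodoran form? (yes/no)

Derive the expected Ripanic reflex of *hupisges:
Ripanic: start from *hupisges.
  rule 1: no change — hupisges
  rule 2 (h-loss): hupisges → upisges
  rule 3 (intervocalic voicing): upisges → ubisges
  rule 4 (vowel merger): ubisges → obisges
  ⇒ Ripanic obisges
The regular Ripanic reflex would be 'obisges', but the attested form is 'obimges'. The correspondence is irregular, so they are not cognates (the Ripanic form has a different source).

no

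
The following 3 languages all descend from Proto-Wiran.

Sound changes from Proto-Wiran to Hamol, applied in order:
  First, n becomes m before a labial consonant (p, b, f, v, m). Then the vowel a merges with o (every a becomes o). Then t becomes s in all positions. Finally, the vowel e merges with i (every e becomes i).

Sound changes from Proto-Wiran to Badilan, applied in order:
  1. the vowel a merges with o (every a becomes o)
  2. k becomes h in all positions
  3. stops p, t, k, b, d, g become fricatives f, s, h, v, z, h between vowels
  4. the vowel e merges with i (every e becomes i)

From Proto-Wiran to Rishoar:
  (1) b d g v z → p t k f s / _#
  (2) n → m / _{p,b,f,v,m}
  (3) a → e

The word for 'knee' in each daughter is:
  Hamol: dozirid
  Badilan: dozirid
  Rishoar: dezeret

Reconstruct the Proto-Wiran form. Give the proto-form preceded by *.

*dazered

Position 6: Hamol has i, Badilan has i, Rishoar has e. Taking the neighbouring segments as reconstructed: Hamol i could go back to *e or *i; Badilan i could go back to *e or *i; Rishoar e could go back to *a or *e — the one source consistent with every daughter is *e.
Position 4: Hamol has i, Badilan has i, Rishoar has e. Taking the neighbouring segments as reconstructed: Hamol i could go back to *e or *i; Badilan i could go back to *e or *i; Rishoar e could go back to *a or *e — the one source consistent with every daughter is *e.
Position 2: Hamol has o, Badilan has o, Rishoar has e. Taking the neighbouring segments as reconstructed: Hamol o could go back to *a or *o; Badilan o could go back to *a or *o; Rishoar e could go back to *a or *e — the one source consistent with every daughter is *a.
This points to *dazered. Verify forward in each daughter:
Hamol: *dazered
  dazered (rule 1 does not apply)
  dazered → dozered   [vowel merger]
  dozered (rule 3 does not apply)
  dozered → dozirid   [vowel merger]
  giving Hamol dozirid.
Badilan: *dazered
  dazered → dozered   [vowel merger]
  dozered (rule 2 does not apply)
  dozered (rule 3 does not apply)
  dozered → dozirid   [vowel merger]
  giving Badilan dozirid.
Rishoar: *dazered
  dazered → dazeret   [final devoicing]
  dazeret (rule 2 does not apply)
  dazeret → dezeret   [vowel merger]
  giving Rishoar dezeret.
No other proto-form is consistent with every reflex, so the reconstruction is *dazered.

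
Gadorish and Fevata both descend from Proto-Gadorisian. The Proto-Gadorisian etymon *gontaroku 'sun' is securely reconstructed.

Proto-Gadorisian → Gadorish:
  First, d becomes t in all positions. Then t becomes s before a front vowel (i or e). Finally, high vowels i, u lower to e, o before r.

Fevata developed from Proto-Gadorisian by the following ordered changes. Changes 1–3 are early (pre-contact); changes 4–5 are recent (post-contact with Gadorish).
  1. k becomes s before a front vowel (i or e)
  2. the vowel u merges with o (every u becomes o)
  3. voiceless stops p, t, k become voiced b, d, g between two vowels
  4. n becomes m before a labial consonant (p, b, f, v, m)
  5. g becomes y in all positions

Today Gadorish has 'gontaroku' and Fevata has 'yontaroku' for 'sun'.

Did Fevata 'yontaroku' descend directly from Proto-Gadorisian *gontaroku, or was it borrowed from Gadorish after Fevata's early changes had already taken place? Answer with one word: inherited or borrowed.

borrowed

If inherited, *gontaroku would pass through all of Fevata's changes:
Fevata: start from *gontaroku.
  rule 1: no change — gontaroku
  rule 2 (vowel merger): gontaroku → gontaroko
  rule 3 (intervocalic voicing): gontaroko → gontarogo
  rule 4: no change — gontarogo
  rule 5 (unconditioned shift): gontarogo → yontaroyo
  ⇒ Fevata yontaroyo
If borrowed from Gadorish 'gontaroku' after the early changes, it would undergo only the recent ones:
  rule 4 (nasal place assimilation): no change (gontaroku)
  rule 5 (unconditioned shift): gontaroku → yontaroku
  ⇒ as a loan: yontaroku
Fevata 'yontaroku' matches the loan outcome 'yontaroku', not the inherited 'yontaroyo' — it skipped the early Fevata changes, so it was borrowed from Gadorish.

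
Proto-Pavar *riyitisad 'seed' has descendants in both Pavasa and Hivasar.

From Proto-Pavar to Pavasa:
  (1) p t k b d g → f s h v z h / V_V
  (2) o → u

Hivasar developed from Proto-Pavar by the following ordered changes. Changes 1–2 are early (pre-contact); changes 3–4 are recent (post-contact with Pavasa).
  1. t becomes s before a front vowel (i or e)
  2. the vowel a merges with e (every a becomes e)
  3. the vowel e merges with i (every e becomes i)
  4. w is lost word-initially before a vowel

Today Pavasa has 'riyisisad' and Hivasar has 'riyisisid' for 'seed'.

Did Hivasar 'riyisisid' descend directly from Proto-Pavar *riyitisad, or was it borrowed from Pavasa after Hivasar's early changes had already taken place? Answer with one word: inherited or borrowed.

inherited

If inherited, *riyitisad would pass through all of Hivasar's changes:
Hivasar: *riyitisad
  riyitisad → riyisisad   [palatalisation]
  riyisisad → riyisised   [vowel merger]
  riyisised → riyisisid   [vowel merger]
  riyisisid (rule 4 does not apply)
  giving Hivasar riyisisid.
If borrowed from Pavasa 'riyisisad' after the early changes, it would undergo only the recent ones:
  rule 3 (vowel merger): no change (riyisisad)
  rule 4 (glide loss): no change (riyisisad)
  ⇒ as a loan: riyisisad
Hivasar 'riyisisid' matches the inherited outcome exactly, so it is an inherited cognate, not a loan.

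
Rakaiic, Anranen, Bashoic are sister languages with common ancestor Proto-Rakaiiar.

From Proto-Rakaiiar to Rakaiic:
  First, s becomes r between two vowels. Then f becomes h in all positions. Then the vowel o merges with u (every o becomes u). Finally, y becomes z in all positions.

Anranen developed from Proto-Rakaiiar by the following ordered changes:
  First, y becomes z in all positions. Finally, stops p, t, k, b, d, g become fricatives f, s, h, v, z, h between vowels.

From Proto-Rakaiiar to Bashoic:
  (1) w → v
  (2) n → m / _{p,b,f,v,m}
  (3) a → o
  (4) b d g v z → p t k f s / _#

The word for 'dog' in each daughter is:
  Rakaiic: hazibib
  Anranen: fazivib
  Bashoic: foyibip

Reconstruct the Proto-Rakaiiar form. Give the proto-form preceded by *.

Position 1: Rakaiic has h, Anranen has f, Bashoic has f. Taking the neighbouring segments as reconstructed: Rakaiic h could go back to *f or *h; Anranen f can only go back to *f; Bashoic f can only go back to *f — the one source consistent with every daughter is *f.
Position 7: Rakaiic has b, Anranen has b, Bashoic has p. Rakaiic preserves b here (none of its changes turn any other segment into b), so the proto-segment is *b.
This points to *fayibib. Verify forward in each daughter:
Rakaiic: *fayibib
  fayibib (rule 1 does not apply)
  fayibib → hayibib   [unconditioned shift]
  hayibib (rule 3 does not apply)
  hayibib → hazibib   [unconditioned shift]
  giving Rakaiic hazibib.
Anranen: *fayibib
  fayibib → fazibib   [unconditioned shift]
  fazibib → fazivib   [intervocalic lenition]
  giving Anranen fazivib.
Bashoic: *fayibib > foyibib > foyibip  (by vowel merger, final devoicing)
*fayibib is the unique common source.

*fayibib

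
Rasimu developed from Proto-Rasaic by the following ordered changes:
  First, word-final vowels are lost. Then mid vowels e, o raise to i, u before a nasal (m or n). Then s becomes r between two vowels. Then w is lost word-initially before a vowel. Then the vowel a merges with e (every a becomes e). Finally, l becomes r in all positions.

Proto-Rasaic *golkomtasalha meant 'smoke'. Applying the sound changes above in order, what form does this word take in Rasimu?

gorkumtererh

Rasimu: start from *golkomtasalha.
  rule 1 (apocope): golkomtasalha → golkomtasalh
  rule 2 (pre-nasal raising): golkomtasalh → golkumtasalh
  rule 3 (rhotacism): golkumtasalh → golkumtaralh
  rule 4: no change — golkumtaralh
  rule 5 (vowel merger): golkumtaralh → golkumterelh
  rule 6 (unconditioned shift): golkumterelh → gorkumtererh
  ⇒ Rasimu gorkumtererh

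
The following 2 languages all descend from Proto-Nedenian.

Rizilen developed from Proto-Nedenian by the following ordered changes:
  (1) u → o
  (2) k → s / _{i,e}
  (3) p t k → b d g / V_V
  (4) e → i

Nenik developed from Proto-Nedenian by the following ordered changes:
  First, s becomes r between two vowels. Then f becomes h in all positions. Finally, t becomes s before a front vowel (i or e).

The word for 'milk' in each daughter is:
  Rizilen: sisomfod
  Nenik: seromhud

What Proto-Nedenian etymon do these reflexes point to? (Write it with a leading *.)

Position 3: Rizilen has s, Nenik has r. Taking the neighbouring segments as reconstructed: Rizilen s can only go back to *s; Nenik r could go back to *s or *r — the one source consistent with every daughter is *s.
Position 7: Rizilen has o, Nenik has u. Nenik preserves u here (none of its changes turn any other segment into u), so the proto-segment is *u.
Continuing position by position gives *sesomfud; check it forward:
Rizilen: *sesomfud
  sesomfud → sesomfod   [vowel merger]
  sesomfod (rule 2 does not apply)
  sesomfod (rule 3 does not apply)
  sesomfod → sisomfod   [vowel merger]
  giving Rizilen sisomfod.
Nenik: *sesomfud
  sesomfud → seromfud   [rhotacism]
  seromfud → seromhud   [unconditioned shift]
  seromhud (rule 3 does not apply)
  giving Nenik seromhud.
No other proto-form is consistent with every reflex, so the reconstruction is *sesomfud.

*sesomfud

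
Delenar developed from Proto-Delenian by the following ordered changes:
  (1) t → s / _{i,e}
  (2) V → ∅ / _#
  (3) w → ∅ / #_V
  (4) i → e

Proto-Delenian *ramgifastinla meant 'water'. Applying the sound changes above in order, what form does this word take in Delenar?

ramgefassenl

Delenar: start from *ramgifastinla.
  rule 1 (palatalisation): ramgifastinla → ramgifassinla
  rule 2 (apocope): ramgifassinla → ramgifassinl
  rule 3: no change — ramgifassinl
  rule 4 (vowel merger): ramgifassinl → ramgefassenl
  ⇒ Delenar ramgefassenl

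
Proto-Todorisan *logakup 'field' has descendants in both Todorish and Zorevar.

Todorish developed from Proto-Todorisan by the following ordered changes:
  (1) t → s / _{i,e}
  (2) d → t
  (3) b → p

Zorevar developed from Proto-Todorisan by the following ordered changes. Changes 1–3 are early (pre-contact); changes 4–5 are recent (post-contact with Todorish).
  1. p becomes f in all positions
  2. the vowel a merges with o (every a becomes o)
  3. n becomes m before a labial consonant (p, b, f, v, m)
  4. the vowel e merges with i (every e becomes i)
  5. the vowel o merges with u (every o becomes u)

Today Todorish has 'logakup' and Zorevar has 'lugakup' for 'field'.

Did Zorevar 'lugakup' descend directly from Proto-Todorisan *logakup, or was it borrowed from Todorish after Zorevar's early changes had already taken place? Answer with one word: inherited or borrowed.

If inherited, *logakup would pass through all of Zorevar's changes:
Zorevar: *logakup > logakuf > logokuf > lugukuf  (by unconditioned shift, vowel merger, vowel merger)
If borrowed from Todorish 'logakup' after the early changes, it would undergo only the recent ones:
  rule 4 (vowel merger): no change (logakup)
  rule 5 (vowel merger): logakup → lugakup
  ⇒ as a loan: lugakup
Zorevar 'lugakup' matches the loan outcome 'lugakup', not the inherited 'lugukuf' — it skipped the early Zorevar changes, so it was borrowed from Todorish.

borrowed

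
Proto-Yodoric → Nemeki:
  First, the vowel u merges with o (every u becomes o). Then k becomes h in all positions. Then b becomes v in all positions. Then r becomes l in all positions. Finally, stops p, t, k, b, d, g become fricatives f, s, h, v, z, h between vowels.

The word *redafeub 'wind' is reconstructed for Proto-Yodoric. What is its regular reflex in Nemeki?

lezafeov

Nemeki: *redafeub > redafeob > redafeov > ledafeov > lezafeov  (by vowel merger, unconditioned shift, unconditioned shift, intervocalic lenition)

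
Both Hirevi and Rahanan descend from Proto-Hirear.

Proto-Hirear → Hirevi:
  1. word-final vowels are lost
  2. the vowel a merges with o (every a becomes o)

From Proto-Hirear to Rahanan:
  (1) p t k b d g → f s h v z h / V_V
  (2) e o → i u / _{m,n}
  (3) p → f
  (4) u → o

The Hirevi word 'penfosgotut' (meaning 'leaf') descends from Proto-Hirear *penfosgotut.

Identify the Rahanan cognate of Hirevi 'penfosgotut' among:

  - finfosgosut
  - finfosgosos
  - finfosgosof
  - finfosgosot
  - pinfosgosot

Rahanan: *penfosgotut
  penfosgotut → penfosgosut   [intervocalic lenition]
  penfosgosut → pinfosgosut   [pre-nasal raising]
  pinfosgosut → finfosgosut   [unconditioned shift]
  finfosgosut → finfosgosot   [vowel merger]
  giving Rahanan finfosgosot.
The other candidates each miss or misapply at least one Rahanan change.

finfosgosot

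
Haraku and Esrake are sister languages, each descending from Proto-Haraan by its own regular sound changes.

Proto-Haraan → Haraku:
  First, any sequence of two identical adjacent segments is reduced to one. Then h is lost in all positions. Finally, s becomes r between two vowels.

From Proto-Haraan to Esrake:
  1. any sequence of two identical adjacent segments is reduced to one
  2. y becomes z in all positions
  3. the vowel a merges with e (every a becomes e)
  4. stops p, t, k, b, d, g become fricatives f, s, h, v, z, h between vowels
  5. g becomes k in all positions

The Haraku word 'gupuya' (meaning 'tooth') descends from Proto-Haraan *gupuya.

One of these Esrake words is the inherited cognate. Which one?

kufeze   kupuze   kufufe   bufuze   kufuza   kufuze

Esrake: *gupuya
  gupuya (rule 1 does not apply)
  gupuya → gupuza   [unconditioned shift]
  gupuza → gupuze   [vowel merger]
  gupuze → gufuze   [intervocalic lenition]
  gufuze → kufuze   [unconditioned shift]
  giving Esrake kufuze.

kufuze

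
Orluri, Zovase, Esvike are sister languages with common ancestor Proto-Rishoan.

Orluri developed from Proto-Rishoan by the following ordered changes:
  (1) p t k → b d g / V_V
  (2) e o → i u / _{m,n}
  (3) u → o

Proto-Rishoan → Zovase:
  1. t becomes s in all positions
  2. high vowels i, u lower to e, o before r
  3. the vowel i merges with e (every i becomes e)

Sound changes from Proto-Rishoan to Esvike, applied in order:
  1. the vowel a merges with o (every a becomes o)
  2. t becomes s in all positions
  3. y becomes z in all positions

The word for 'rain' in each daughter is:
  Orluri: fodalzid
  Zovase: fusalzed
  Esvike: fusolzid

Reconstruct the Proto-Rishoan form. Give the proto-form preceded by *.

Position 2: Orluri has o, Zovase has u, Esvike has u. Zovase preserves u here (none of its changes turn any other segment into u), so the proto-segment is *u.
Position 7: Orluri has i, Zovase has e, Esvike has i. Esvike preserves i here (none of its changes turn any other segment into i), so the proto-segment is *i.
Position 4: Orluri has a, Zovase has a, Esvike has o. Orluri preserves a here (none of its changes turn any other segment into a), so the proto-segment is *a.
Verify the candidate proto-form against each daughter:
Orluri: *futalzid
  futalzid → fudalzid   [intervocalic voicing]
  fudalzid (rule 2 does not apply)
  fudalzid → fodalzid   [vowel merger]
  giving Orluri fodalzid.
Zovase: *futalzid > fusalzid > fusalzed  (by unconditioned shift, vowel merger)
Esvike: start from *futalzid.
  rule 1 (vowel merger): futalzid → futolzid
  rule 2 (unconditioned shift): futolzid → fusolzid
  rule 3: no change — fusolzid
  ⇒ Esvike fusolzid
Only *futalzid yields all of Orluri fodalzid, Zovase fusalzed, Esvike fusolzid.

*futalzid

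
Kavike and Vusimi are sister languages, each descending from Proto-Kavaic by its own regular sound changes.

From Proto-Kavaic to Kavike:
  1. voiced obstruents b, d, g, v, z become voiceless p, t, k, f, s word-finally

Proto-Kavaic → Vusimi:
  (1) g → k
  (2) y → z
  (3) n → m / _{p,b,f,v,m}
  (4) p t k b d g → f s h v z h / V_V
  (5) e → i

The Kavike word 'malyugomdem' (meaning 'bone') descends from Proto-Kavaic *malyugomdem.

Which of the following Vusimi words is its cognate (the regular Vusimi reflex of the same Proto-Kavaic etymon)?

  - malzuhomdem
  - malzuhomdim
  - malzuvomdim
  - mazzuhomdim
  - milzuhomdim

malzuhomdim

Vusimi: *malyugomdem
  malyugomdem → malyukomdem   [unconditioned shift]
  malyukomdem → malzukomdem   [unconditioned shift]
  malzukomdem (rule 3 does not apply)
  malzukomdem → malzuhomdem   [intervocalic lenition]
  malzuhomdem → malzuhomdim   [vowel merger]
  giving Vusimi malzuhomdim.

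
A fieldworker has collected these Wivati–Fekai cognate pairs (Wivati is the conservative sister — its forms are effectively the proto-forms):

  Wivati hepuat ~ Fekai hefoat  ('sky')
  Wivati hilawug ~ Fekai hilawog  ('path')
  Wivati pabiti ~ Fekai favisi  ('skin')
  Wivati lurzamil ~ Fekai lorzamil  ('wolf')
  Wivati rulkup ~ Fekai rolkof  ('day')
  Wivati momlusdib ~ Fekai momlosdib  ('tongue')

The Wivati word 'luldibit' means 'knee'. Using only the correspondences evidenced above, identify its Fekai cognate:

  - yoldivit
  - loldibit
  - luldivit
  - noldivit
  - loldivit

loldivit

hilawug ~ hilawog, rulkup ~ rolkof — Wivati u corresponds to Fekai o after a consonant, before a consonant other than r, m, n, p, b, f, v.
pabiti ~ favisi — Wivati b corresponds to Fekai v between vowels (before a front vowel).
Applying these to Wivati 'luldibit':
  luldibit → loldibit   (u→o after a consonant, before a consonant other than r, m, n, p, b, f, v)
  loldibit → loldivit   (b→v between vowels (before a front vowel))
So the Fekai cognate is 'loldivit'.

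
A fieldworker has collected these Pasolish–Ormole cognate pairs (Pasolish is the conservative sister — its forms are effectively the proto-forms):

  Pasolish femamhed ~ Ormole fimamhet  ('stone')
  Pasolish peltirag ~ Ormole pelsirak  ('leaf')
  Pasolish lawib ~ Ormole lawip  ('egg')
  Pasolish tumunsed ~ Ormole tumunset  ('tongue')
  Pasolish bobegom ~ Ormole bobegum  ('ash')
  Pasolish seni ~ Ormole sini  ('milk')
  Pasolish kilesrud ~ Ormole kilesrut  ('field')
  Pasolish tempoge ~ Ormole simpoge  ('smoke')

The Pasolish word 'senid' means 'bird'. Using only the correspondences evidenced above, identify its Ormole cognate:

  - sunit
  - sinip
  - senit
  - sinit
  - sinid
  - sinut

sinit

seni ~ sini — Pasolish e corresponds to Ormole i after a consonant, before a nasal.
femamhed ~ fimamhet, tumunsed ~ tumunset — Pasolish d corresponds to Ormole t word-finally.
Applying these to Pasolish 'senid':
  senid → sinid   (e→i after a consonant, before a nasal)
  sinid → sinit   (d→t word-finally)
So the Ormole cognate is 'sinit'.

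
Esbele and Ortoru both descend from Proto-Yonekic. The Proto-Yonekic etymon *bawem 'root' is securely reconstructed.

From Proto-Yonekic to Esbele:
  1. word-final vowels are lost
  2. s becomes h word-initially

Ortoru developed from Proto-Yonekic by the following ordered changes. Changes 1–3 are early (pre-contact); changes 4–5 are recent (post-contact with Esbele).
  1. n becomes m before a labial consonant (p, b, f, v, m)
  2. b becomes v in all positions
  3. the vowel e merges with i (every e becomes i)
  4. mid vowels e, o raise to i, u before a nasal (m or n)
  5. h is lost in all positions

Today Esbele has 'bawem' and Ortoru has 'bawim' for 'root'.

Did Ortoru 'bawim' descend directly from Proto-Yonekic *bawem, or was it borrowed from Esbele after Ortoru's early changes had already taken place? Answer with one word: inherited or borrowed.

borrowed

If inherited, *bawem would pass through all of Ortoru's changes:
Ortoru: start from *bawem.
  rule 1: no change — bawem
  rule 2 (unconditioned shift): bawem → vawem
  rule 3 (vowel merger): vawem → vawim
  rule 4: no change — vawim
  rule 5: no change — vawim
  ⇒ Ortoru vawim
If borrowed from Esbele 'bawem' after the early changes, it would undergo only the recent ones:
  rule 4 (pre-nasal raising): bawem → bawim
  rule 5 (h-loss): no change (bawim)
  ⇒ as a loan: bawim
Ortoru 'bawim' matches the loan outcome 'bawim', not the inherited 'vawim' — it skipped the early Ortoru changes, so it was borrowed from Esbele.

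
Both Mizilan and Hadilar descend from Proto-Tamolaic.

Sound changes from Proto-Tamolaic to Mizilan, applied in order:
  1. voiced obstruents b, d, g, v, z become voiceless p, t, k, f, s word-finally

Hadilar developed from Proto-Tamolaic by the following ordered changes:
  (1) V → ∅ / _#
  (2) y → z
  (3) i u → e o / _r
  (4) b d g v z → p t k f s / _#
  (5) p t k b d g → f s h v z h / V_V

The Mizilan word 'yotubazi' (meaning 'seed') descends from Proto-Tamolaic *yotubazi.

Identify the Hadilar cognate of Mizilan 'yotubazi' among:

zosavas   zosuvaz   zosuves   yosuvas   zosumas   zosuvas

Hadilar: start from *yotubazi.
  rule 1 (apocope): yotubazi → yotubaz
  rule 2 (unconditioned shift): yotubaz → zotubaz
  rule 3: no change — zotubaz
  rule 4 (final devoicing): zotubaz → zotubas
  rule 5 (intervocalic lenition): zotubas → zosuvas
  ⇒ Hadilar zosuvas
The other candidates each miss or misapply at least one Hadilar change.

zosuvas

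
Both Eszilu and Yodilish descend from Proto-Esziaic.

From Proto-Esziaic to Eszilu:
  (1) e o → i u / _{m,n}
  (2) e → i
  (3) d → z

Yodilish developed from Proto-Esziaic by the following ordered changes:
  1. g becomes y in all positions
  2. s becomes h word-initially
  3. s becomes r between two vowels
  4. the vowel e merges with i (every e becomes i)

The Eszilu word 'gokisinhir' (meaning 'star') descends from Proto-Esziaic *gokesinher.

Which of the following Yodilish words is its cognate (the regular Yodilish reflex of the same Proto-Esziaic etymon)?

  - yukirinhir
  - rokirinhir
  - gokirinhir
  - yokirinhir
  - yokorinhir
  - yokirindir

Yodilish: *gokesinher
  gokesinher → yokesinher   [unconditioned shift]
  yokesinher (rule 2 does not apply)
  yokesinher → yokerinher   [rhotacism]
  yokerinher → yokirinhir   [vowel merger]
  giving Yodilish yokirinhir.
Among the options, 'yokirinhir' alone shows every Yodilish change applied in order.

yokirinhir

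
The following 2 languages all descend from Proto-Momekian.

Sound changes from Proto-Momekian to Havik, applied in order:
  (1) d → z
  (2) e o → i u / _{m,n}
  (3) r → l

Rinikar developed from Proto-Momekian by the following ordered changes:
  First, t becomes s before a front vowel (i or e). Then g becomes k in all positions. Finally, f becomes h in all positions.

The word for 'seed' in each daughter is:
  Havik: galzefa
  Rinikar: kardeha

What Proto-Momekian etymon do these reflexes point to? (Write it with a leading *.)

*gardefa

Position 4: Havik has z, Rinikar has d. Rinikar preserves d here (none of its changes turn any other segment into d), so the proto-segment is *d.
Position 3: Havik has l, Rinikar has r. Rinikar preserves r here (none of its changes turn any other segment into r), so the proto-segment is *r.
Position 1: Havik has g, Rinikar has k. Havik preserves g here (none of its changes turn any other segment into g), so the proto-segment is *g.
This points to *gardefa. Verify forward in each daughter:
Havik: start from *gardefa.
  rule 1 (unconditioned shift): gardefa → garzefa
  rule 2: no change — garzefa
  rule 3 (unconditioned shift): garzefa → galzefa
  ⇒ Havik galzefa
Rinikar: *gardefa
  gardefa (rule 1 does not apply)
  gardefa → kardefa   [unconditioned shift]
  kardefa → kardeha   [unconditioned shift]
  giving Rinikar kardeha.
Only *gardefa yields all of Havik galzefa, Rinikar kardeha.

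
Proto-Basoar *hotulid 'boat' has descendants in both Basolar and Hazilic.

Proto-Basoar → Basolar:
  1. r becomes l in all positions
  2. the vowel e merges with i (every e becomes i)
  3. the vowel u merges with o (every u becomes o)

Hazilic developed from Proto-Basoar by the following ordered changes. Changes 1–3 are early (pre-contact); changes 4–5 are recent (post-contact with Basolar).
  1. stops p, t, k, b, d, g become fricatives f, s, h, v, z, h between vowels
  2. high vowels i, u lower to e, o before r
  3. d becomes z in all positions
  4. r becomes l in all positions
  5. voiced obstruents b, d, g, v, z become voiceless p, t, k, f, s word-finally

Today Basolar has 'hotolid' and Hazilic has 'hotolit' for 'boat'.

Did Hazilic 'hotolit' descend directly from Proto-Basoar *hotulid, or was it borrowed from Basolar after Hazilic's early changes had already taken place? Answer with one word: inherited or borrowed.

If inherited, *hotulid would pass through all of Hazilic's changes:
Hazilic: *hotulid > hosulid > hosuliz > hosulis  (by intervocalic lenition, unconditioned shift, final devoicing)
If borrowed from Basolar 'hotolid' after the early changes, it would undergo only the recent ones:
  rule 4 (unconditioned shift): no change (hotolid)
  rule 5 (final devoicing): hotolid → hotolit
  ⇒ as a loan: hotolit
Hazilic 'hotolit' matches the loan outcome 'hotolit', not the inherited 'hosulis' — it skipped the early Hazilic changes, so it was borrowed from Basolar.

borrowed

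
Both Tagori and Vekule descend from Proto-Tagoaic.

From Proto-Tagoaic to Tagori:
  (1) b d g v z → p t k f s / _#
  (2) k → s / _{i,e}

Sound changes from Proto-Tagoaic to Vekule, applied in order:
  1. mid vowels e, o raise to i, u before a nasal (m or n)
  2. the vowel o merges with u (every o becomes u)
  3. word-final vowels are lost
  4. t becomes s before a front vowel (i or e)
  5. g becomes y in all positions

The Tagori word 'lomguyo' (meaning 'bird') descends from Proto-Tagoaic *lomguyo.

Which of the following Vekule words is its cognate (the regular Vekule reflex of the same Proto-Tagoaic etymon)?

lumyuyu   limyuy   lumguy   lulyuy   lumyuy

Vekule: *lomguyo
  lomguyo → lumguyo   [pre-nasal raising]
  lumguyo → lumguyu   [vowel merger]
  lumguyu → lumguy   [apocope]
  lumguy (rule 4 does not apply)
  lumguy → lumyuy   [unconditioned shift]
  giving Vekule lumyuy.
The other candidates each miss or misapply at least one Vekule change.

lumyuy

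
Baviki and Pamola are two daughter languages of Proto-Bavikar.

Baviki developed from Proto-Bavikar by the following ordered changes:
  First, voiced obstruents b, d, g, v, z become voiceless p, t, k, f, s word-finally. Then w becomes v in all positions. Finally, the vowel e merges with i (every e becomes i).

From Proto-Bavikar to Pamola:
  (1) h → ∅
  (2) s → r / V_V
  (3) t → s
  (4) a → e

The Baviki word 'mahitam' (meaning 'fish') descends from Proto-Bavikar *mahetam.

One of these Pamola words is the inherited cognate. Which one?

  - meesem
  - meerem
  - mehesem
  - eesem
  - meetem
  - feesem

Pamola: *mahetam > maetam > maesam > meesem  (by h-loss, unconditioned shift, vowel merger)
Among the options, 'meesem' alone shows every Pamola change applied in order.

meesem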